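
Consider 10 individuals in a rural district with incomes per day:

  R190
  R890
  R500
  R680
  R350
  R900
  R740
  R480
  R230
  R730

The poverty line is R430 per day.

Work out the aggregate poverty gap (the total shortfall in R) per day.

Below the line: R190, R230, R350 (q = 3 of N = 10).
Individual gaps: 430−190 = 240; 430−230 = 200; 430−350 = 80.
Aggregate gap = R520.

R520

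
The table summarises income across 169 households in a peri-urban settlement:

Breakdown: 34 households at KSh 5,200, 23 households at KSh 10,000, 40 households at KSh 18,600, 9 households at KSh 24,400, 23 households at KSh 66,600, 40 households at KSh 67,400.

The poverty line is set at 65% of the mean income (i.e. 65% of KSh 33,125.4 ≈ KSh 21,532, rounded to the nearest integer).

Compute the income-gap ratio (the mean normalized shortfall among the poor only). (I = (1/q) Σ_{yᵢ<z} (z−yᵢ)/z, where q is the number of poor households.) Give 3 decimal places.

Poor units: 34×KSh 5,200, 23×KSh 10,000, 40×KSh 18,600 (q = 97 of N = 169).
Relative gaps: 0.7585 (×34), 0.5356 (×23), 0.1362 (×40); sum = 43.553966.
I averages over the q = 97 poor units only: 43.553966 / 97 = 0.449.

0.449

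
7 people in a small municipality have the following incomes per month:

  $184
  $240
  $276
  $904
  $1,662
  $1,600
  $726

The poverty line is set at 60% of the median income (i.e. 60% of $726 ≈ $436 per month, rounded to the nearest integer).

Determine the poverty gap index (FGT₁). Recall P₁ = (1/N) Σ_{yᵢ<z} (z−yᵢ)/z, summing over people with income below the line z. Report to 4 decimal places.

0.1992

Below the line: $184, $240, $276 (q = 3 of N = 7).
Relative gaps: (436−184)/436 = 0.5780; (436−240)/436 = 0.4495; (436−276)/436 = 0.3670.
Σ = 1.394495. Dividing by the full population N = 7 gives P₁ = 0.1992.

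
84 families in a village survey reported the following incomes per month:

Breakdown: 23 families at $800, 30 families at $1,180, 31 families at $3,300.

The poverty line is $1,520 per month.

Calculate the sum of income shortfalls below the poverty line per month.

$26,760

Incomes under z: 23×$800, 30×$1,180 (q = 53 of N = 84).
Individual gaps: 23×(1520−800) = 16560; 30×(1520−1180) = 10200.
Aggregate gap = $26,760.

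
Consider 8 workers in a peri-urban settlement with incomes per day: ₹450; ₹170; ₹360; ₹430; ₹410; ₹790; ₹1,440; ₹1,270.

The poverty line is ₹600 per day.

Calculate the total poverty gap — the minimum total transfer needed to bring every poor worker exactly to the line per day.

₹1,180

Poor units: ₹170, ₹360, ₹410, ₹430, ₹450 (q = 5 of N = 8).
Individual gaps: 600−170 = 430; 600−360 = 240; 600−410 = 190; 600−430 = 170; 600−450 = 150.
Aggregate gap = ₹1,180.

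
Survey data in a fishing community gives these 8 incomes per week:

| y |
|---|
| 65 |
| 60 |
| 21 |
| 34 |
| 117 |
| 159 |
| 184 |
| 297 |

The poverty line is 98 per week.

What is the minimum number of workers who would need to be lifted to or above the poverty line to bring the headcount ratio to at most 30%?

Currently q = 4 of N = 8 are below the line (H = 0.500).
A headcount ratio of at most 30% allows at most ⌊0.30 × 8⌋ = 2 poor workers.
So at least 4 − 2 = 2 must be lifted.

2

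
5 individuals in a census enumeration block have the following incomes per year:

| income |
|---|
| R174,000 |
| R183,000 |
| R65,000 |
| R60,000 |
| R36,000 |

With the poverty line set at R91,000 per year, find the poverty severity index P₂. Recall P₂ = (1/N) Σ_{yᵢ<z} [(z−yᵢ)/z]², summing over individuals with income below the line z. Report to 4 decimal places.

Below the line: R36,000, R60,000, R65,000 (q = 3 of N = 5).
Shortfall ratios: (91000−36000)/91000 = 0.6044; (91000−60000)/91000 = 0.3407; (91000−65000)/91000 = 0.2857.
Squared: 0.3653; 0.1160; 0.0816.
Sum = 0.562975; P₂ = 0.562975 / 5 = 0.1126.

0.1126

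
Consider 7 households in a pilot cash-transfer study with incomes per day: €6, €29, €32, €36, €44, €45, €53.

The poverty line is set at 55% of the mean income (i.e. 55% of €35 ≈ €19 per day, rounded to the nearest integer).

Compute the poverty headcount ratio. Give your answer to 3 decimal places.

1 of the 7 households have income below €19.
H = 1/7 = 0.143.

0.143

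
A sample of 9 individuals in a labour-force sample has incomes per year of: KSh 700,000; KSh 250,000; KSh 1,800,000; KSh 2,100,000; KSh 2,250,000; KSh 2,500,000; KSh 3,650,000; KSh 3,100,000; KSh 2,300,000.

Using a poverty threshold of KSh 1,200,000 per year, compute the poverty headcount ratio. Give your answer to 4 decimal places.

2 of the 9 individuals have income below KSh 1,200,000.
H = 2/9 = 0.2222.

0.2222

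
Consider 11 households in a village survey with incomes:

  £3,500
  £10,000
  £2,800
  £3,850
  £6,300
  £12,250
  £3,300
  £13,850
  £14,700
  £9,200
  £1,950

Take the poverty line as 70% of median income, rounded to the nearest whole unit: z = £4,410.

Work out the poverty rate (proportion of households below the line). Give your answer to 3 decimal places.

0.455

5 of the 11 households have income below £4,410.
H = 5/11 = 0.455.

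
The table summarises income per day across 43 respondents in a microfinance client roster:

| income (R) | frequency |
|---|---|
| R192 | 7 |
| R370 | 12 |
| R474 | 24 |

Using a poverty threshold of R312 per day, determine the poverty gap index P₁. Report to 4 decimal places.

0.0626

Incomes under z: 7×R192 (q = 7 of N = 43).
Normalized shortfalls: (312−192)/312 = 0.3846 (×7).
Σ = 2.692308. Dividing by the full population N = 43 gives P₁ = 0.0626.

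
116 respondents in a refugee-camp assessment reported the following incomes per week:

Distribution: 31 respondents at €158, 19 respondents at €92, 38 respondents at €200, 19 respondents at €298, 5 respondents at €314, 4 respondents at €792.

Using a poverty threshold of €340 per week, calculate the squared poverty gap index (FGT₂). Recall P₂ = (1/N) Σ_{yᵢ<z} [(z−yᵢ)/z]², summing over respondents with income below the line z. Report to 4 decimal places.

Below z: 19×€92, 31×€158, 38×€200, 19×€298, 5×€314 (q = 112 of N = 116).
Normalized shortfalls: (340−92)/340 = 0.7294 (×19); (340−158)/340 = 0.5353 (×31); (340−200)/340 = 0.4118 (×38); (340−298)/340 = 0.1235 (×19); (340−314)/340 = 0.0765 (×5).
Squared: 0.5320 (×19); 0.2865 (×31); 0.1696 (×38); 0.0153 (×19); 0.0058 (×5).
Sum = 25.753599; P₂ = 25.753599 / 116 = 0.2220.

0.2220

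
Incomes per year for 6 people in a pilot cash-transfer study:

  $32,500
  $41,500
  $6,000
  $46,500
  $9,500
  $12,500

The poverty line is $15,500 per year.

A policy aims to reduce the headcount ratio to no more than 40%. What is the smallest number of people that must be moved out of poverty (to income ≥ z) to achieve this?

1

Currently q = 3 of N = 6 are below the line (H = 0.500).
A headcount ratio of at most 40% allows at most ⌊0.40 × 6⌋ = 2 poor people.
So at least 3 − 2 = 1 must be lifted.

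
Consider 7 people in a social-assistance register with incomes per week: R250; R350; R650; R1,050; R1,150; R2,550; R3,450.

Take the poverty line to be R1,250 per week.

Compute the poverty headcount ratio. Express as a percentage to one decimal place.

5 of the 7 people have income below R1,250.
H = 5/7 = 71.4%.

71.4%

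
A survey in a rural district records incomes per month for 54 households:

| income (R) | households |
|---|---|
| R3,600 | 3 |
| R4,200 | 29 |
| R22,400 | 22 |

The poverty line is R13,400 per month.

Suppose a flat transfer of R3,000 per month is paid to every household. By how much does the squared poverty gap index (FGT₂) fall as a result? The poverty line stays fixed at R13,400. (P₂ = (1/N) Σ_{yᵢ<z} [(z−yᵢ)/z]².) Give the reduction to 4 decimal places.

Before: below the line — 3×R3,600, 29×R4,200; squared poverty gap index (FGT₂) = 0.282860.
After the R3,000 transfer: below the line — 3×R6,600, 29×R7,200; squared poverty gap index (FGT₂) = 0.129275.
Reduction = 0.282860 − 0.129275 = 0.1536.

0.1536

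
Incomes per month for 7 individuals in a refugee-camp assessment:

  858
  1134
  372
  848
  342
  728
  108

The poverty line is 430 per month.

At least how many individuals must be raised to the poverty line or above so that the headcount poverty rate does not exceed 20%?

2

3 of the 7 individuals are poor, so H = 3/7 = 0.429.
A headcount ratio of at most 20% allows at most ⌊0.20 × 7⌋ = 1 poor individuals.
So at least 3 − 1 = 2 must be lifted.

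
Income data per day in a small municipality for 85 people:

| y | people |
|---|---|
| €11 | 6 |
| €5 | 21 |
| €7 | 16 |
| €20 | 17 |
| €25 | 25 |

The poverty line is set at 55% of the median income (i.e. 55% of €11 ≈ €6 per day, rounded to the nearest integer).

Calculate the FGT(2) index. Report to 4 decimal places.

0.0069

Poor units: 21×€5 (q = 21 of N = 85).
Normalized shortfalls: (6−5)/6 = 0.1667 (×21).
Squared: 0.0278 (×21).
Sum = 0.583333; P₂ = 0.583333 / 85 = 0.0069.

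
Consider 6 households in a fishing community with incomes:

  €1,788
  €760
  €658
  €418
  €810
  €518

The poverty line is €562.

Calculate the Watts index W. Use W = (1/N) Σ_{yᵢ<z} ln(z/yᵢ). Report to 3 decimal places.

0.063

Poor units: €418, €518 (q = 2 of N = 6).
Log gaps: ln(562/418) = 0.2960; ln(562/518) = 0.0815.
W = 0.377547 / 6 = 0.063.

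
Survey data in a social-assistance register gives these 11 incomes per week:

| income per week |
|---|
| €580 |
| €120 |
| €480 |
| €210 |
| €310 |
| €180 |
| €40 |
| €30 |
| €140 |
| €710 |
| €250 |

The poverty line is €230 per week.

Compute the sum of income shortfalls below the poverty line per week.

€660

Below z: €30, €40, €120, €140, €180, €210 (q = 6 of N = 11).
Individual gaps: 230−30 = 200; 230−40 = 190; 230−120 = 110; 230−140 = 90; 230−180 = 50; 230−210 = 20.
Aggregate gap = €660.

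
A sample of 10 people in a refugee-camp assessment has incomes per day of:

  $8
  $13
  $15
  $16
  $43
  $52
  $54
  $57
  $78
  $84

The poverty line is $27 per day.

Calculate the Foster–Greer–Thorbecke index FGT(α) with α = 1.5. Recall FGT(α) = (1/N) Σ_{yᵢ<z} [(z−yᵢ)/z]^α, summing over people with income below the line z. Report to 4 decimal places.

Poor units: $8, $13, $15, $16 (q = 4 of N = 10).
Shortfall ratios: (27−8)/27 = 0.7037; (27−13)/27 = 0.5185; (27−15)/27 = 0.4444; (27−16)/27 = 0.4074.
Raised to α = 1.5: 0.59032; 0.37338; 0.29630; 0.26004.
Sum = 1.520031; FGT(1.5) = 1.520031 / 10 = 0.1520.

0.1520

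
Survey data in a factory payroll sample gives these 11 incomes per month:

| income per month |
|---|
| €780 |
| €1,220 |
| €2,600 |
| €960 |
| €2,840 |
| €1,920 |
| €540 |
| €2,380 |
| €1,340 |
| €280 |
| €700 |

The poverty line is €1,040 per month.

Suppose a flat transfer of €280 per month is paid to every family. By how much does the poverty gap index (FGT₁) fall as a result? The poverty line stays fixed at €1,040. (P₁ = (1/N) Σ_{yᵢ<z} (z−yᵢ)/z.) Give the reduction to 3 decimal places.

Before: below the line — €280, €540, €700, €780, €960; poverty gap index (FGT₁) = 0.16958.
After the €280 transfer: below the line — €560, €820, €980; poverty gap index (FGT₁) = 0.06643.
Reduction = 0.16958 − 0.06643 = 0.103.

0.103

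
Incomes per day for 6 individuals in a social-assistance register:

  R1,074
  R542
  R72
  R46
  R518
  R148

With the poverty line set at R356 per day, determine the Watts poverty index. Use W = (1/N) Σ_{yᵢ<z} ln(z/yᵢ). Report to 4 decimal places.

Below z: R46, R72, R148 (q = 3 of N = 6).
Log shortfalls: ln(356/46) = 2.0463; ln(356/72) = 1.5983; ln(356/148) = 0.8777.
W = 4.522272 / 6 = 0.7537.

0.7537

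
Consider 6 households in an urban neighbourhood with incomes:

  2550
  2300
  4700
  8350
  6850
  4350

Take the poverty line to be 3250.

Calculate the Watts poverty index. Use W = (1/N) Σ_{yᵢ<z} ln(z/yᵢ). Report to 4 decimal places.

Incomes under z: 2300, 2550 (q = 2 of N = 6).
Log shortfalls: ln(3250/2300) = 0.3457; ln(3250/2550) = 0.2426.
W = 0.588308 / 6 = 0.0981.

0.0981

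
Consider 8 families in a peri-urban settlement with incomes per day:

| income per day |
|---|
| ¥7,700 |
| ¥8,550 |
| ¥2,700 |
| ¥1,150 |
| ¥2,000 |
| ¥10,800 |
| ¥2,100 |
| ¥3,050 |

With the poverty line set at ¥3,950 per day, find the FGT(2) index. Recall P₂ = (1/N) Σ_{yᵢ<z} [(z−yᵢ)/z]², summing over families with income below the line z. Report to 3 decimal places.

Below the line: ¥1,150, ¥2,000, ¥2,100, ¥2,700, ¥3,050 (q = 5 of N = 8).
Relative gaps: (3950−1150)/3950 = 0.7089; (3950−2000)/3950 = 0.4937; (3950−2100)/3950 = 0.4684; (3950−2700)/3950 = 0.3165; (3950−3050)/3950 = 0.2278.
Squared: 0.5025; 0.2437; 0.2194; 0.1001; 0.0519.
Sum = 1.117609; P₂ = 1.117609 / 8 = 0.140.

0.140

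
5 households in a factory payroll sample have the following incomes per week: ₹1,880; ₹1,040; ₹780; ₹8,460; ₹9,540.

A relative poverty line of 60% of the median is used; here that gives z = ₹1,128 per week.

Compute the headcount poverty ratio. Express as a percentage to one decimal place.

2 of the 5 households have income below ₹1,128.
H = 2/5 = 40.0%.

40.0%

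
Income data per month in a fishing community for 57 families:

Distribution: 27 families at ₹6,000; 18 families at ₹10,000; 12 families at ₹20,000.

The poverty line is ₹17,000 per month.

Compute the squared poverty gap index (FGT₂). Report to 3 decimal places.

0.252

Poor units: 27×₹6,000, 18×₹10,000 (q = 45 of N = 57).
Gap ratios (z−y)/z: (17000−6000)/17000 = 0.6471 (×27); (17000−10000)/17000 = 0.4118 (×18).
Squared: 0.4187 (×27); 0.1696 (×18).
Sum = 14.356401; P₂ = 14.356401 / 57 = 0.252.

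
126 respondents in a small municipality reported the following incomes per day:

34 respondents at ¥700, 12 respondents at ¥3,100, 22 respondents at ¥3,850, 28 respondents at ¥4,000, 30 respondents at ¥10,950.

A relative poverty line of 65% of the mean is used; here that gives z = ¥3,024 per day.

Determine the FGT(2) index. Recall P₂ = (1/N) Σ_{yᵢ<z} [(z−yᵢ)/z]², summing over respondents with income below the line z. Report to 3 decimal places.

Poor units: 34×¥700 (q = 34 of N = 126).
Relative gaps: (3024−700)/3024 = 0.7685 (×34).
Squared: 0.5906 (×34).
Sum = 20.081104; P₂ = 20.081104 / 126 = 0.159.

0.159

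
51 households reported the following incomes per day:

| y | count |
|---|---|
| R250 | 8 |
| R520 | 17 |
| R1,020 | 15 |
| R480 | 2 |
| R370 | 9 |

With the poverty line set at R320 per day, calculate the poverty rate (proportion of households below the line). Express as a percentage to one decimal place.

8 of the 51 households have income below R320.
H = 8/51 = 15.7%.

15.7%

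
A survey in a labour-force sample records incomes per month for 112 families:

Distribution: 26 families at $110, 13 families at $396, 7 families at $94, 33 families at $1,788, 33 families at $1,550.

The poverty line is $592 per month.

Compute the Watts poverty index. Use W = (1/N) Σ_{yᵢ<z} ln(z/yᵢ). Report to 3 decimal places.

Poor units: 7×$94, 26×$110, 13×$396 (q = 46 of N = 112).
ln(z/y) terms: ln(592/94) = 1.8402 (×7); ln(592/110) = 1.6830 (×26); ln(592/396) = 0.4021 (×13).
W = 61.867367 / 112 = 0.552.

0.552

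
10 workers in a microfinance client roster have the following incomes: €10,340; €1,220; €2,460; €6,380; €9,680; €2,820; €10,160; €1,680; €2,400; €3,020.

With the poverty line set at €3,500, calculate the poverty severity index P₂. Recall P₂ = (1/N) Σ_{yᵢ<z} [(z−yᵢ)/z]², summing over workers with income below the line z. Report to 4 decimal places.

0.0938

Incomes under z: €1,220, €1,680, €2,400, €2,460, €2,820, €3,020 (q = 6 of N = 10).
Relative gaps: (3500−1220)/3500 = 0.6514; (3500−1680)/3500 = 0.5200; (3500−2400)/3500 = 0.3143; (3500−2460)/3500 = 0.2971; (3500−2820)/3500 = 0.1943; (3500−3020)/3500 = 0.1371.
Squared: 0.4244; 0.2704; 0.0988; 0.0883; 0.0377; 0.0188.
Sum = 0.938384; P₂ = 0.938384 / 10 = 0.0938.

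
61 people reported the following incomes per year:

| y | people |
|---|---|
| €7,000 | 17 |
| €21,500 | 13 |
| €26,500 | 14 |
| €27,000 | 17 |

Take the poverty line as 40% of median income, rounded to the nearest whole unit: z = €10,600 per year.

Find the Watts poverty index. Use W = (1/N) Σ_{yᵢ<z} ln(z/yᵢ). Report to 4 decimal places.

0.1156

Below the line: 17×€7,000 (q = 17 of N = 61).
Log shortfalls: ln(10600/7000) = 0.4149 (×17).
W = 7.054045 / 61 = 0.1156.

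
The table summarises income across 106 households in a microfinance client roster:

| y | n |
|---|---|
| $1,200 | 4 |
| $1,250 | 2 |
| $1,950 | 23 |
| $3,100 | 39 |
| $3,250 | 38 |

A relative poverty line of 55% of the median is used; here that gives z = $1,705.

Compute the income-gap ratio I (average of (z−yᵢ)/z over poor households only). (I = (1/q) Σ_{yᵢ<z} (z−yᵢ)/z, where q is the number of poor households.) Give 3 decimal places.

Below z: 4×$1,200, 2×$1,250 (q = 6 of N = 106).
Relative gaps: 0.2962 (×4), 0.2669 (×2); sum = 1.718475.
I averages over the q = 6 poor units only: 1.718475 / 6 = 0.286.

0.286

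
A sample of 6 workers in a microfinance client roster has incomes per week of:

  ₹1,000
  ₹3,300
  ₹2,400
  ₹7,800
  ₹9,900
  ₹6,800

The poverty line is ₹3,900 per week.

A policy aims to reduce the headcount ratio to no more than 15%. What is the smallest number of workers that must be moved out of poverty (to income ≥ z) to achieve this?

3

Currently q = 3 of N = 6 are below the line (H = 0.500).
A headcount ratio of at most 15% allows at most ⌊0.15 × 6⌋ = 0 poor workers.
So at least 3 − 0 = 3 must be lifted.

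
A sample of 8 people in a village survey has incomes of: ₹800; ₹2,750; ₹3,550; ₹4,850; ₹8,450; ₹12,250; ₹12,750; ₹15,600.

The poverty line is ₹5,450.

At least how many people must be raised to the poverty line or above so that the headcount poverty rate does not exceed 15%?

Currently q = 4 of N = 8 are below the line (H = 0.500).
A headcount ratio of at most 15% allows at most ⌊0.15 × 8⌋ = 1 poor people.
So at least 4 − 1 = 3 must be lifted.

3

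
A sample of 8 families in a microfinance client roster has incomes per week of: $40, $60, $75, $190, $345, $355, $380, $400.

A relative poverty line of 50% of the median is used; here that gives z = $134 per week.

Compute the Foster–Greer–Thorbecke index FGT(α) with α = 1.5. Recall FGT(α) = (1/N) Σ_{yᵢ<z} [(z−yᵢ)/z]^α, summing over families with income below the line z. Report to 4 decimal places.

0.1613

Below the line: $40, $60, $75 (q = 3 of N = 8).
Shortfall ratios: (134−40)/134 = 0.7015; (134−60)/134 = 0.5522; (134−75)/134 = 0.4403.
Raised to α = 1.5: 0.58754; 0.41038; 0.29216.
Sum = 1.290080; FGT(1.5) = 1.290080 / 8 = 0.1613.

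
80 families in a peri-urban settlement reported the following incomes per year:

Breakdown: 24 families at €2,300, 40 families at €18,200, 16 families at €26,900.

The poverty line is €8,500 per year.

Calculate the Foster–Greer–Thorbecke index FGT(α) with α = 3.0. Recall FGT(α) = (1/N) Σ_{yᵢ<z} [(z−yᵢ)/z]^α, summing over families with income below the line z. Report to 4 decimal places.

Below z: 24×€2,300 (q = 24 of N = 80).
Relative gaps: (8500−2300)/8500 = 0.7294 (×24).
Raised to α = 3.0: 0.38808 (×24).
Sum = 9.313856; FGT(3.0) = 9.313856 / 80 = 0.1164.

0.1164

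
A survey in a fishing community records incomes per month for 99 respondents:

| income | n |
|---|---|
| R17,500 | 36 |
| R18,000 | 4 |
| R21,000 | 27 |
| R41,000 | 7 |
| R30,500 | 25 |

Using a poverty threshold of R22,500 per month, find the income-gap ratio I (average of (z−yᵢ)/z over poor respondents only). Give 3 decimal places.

Incomes under z: 36×R17,500, 4×R18,000, 27×R21,000 (q = 67 of N = 99).
Shortfall ratios (z−y)/z: 0.2222 (×36), 0.2000 (×4), 0.0667 (×27); sum = 10.600000.
I averages over the q = 67 poor units only: 10.600000 / 67 = 0.158.

0.158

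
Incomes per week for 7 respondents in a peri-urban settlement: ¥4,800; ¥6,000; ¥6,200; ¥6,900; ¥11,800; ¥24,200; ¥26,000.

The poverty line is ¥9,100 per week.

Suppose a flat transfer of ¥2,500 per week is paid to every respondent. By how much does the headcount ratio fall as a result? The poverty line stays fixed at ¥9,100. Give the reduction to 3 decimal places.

Before: below the line — ¥4,800, ¥6,000, ¥6,200, ¥6,900; headcount ratio = 0.57143.
After the ¥2,500 transfer: below the line — ¥7,300, ¥8,500, ¥8,700; headcount ratio = 0.42857.
Reduction = 0.57143 − 0.42857 = 0.143.

0.143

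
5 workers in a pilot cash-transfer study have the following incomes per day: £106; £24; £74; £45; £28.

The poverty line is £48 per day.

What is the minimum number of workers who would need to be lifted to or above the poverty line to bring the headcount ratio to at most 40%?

3 of the 5 workers are poor, so H = 3/5 = 0.600.
A headcount ratio of at most 40% allows at most ⌊0.40 × 5⌋ = 2 poor workers.
So at least 3 − 2 = 1 must be lifted.

1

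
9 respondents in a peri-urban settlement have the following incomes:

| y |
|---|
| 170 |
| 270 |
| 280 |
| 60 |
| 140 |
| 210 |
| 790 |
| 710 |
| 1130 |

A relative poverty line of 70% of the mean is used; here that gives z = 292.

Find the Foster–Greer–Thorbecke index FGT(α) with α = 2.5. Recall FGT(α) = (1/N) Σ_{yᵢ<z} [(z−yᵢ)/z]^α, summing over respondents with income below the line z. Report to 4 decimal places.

0.1016

Below the line: 60, 140, 170, 210, 270, 280 (q = 6 of N = 9).
Shortfall ratios: (292−60)/292 = 0.7945; (292−140)/292 = 0.5205; (292−170)/292 = 0.4178; (292−210)/292 = 0.2808; (292−270)/292 = 0.0753; (292−280)/292 = 0.0411.
Raised to α = 2.5: 0.56268; 0.19550; 0.11283; 0.04179; 0.00156; 0.00034.
Sum = 0.914710; FGT(2.5) = 0.914710 / 9 = 0.1016.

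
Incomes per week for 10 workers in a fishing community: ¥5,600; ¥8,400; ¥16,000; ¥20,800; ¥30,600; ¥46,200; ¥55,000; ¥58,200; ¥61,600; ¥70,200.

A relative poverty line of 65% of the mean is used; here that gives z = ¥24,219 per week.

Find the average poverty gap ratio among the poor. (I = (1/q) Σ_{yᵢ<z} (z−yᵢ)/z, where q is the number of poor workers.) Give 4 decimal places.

0.4756

Below the line: ¥5,600, ¥8,400, ¥16,000, ¥20,800 (q = 4 of N = 10).
Shortfall ratios (z−y)/z: 0.7688, 0.6532, 0.3394, 0.1412; sum = 1.902473.
The income-gap ratio divides by q (the poor only): 1.902473 / 4 = 0.4756.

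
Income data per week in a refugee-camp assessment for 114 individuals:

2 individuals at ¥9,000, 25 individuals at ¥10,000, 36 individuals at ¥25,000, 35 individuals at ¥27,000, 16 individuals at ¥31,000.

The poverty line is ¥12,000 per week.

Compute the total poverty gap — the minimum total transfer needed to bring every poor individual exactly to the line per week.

¥56,000

Incomes under z: 2×¥9,000, 25×¥10,000 (q = 27 of N = 114).
Individual gaps: 2×(12000−9000) = 6000; 25×(12000−10000) = 50000.
Aggregate gap = ¥56,000.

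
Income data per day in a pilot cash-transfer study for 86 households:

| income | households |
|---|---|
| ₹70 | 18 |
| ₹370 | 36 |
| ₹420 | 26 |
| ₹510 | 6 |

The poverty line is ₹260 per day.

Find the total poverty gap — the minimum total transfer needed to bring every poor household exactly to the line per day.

₹3,420

Below z: 18×₹70 (q = 18 of N = 86).
Individual gaps: 18×(260−70) = 3420.
Aggregate gap = ₹3,420.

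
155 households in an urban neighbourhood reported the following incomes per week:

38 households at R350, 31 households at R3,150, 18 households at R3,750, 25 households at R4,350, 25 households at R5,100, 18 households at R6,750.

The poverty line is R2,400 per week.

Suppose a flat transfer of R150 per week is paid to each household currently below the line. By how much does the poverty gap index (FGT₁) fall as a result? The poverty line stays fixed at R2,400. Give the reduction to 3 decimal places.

Before: below the line — 38×R350; poverty gap index (FGT₁) = 0.20941.
After the R150 transfer: below the line — 38×R500; poverty gap index (FGT₁) = 0.19409.
Reduction = 0.20941 − 0.19409 = 0.015.

0.015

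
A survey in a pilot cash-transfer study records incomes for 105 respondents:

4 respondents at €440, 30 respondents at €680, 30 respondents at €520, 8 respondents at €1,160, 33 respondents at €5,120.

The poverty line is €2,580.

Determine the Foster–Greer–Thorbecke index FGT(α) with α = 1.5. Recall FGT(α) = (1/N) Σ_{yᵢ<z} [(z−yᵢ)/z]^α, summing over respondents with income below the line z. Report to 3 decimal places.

Below the line: 4×€440, 30×€520, 30×€680, 8×€1,160 (q = 72 of N = 105).
Normalized shortfalls: (2580−440)/2580 = 0.8295 (×4); (2580−520)/2580 = 0.7984 (×30); (2580−680)/2580 = 0.7364 (×30); (2580−1160)/2580 = 0.5504 (×8).
Raised to α = 1.5: 0.75542 (×4); 0.71346 (×30); 0.63198 (×30); 0.40832 (×8).
Sum = 46.651448; FGT(1.5) = 46.651448 / 105 = 0.444.

0.444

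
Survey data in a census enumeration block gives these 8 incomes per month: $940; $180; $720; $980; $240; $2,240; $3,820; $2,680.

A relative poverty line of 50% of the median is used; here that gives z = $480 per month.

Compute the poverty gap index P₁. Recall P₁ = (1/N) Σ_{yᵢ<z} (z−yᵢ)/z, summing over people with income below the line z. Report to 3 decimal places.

0.141

Poor units: $180, $240 (q = 2 of N = 8).
Normalized shortfalls: (480−180)/480 = 0.6250; (480−240)/480 = 0.5000.
Σ = 1.125000. Dividing by the full population N = 8 gives P₁ = 0.141.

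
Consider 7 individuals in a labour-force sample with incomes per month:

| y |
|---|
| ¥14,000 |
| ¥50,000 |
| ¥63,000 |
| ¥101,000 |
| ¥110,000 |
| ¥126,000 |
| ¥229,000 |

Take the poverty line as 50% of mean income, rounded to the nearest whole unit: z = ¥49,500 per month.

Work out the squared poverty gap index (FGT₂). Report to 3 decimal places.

0.073

Incomes under z: ¥14,000 (q = 1 of N = 7).
Gap ratios (z−y)/z: (49500−14000)/49500 = 0.7172.
Squared: 0.5143.
Sum = 0.514335; P₂ = 0.514335 / 7 = 0.073.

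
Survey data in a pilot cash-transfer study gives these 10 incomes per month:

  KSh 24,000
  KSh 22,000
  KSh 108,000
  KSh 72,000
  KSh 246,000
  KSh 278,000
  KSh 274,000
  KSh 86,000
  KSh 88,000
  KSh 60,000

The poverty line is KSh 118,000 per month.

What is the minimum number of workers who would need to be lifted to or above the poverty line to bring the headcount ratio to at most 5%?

7 of the 10 workers are poor, so H = 7/10 = 0.700.
A headcount ratio of at most 5% allows at most ⌊0.05 × 10⌋ = 0 poor workers.
So at least 7 − 0 = 7 must be lifted.

7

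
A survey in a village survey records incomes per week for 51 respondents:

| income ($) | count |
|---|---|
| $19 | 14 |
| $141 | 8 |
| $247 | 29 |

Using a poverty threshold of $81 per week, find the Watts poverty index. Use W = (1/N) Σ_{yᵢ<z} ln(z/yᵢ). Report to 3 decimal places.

0.398

Poor units: 14×$19 (q = 14 of N = 51).
Log gaps: ln(81/19) = 1.4500 (×14).
W = 20.300142 / 51 = 0.398.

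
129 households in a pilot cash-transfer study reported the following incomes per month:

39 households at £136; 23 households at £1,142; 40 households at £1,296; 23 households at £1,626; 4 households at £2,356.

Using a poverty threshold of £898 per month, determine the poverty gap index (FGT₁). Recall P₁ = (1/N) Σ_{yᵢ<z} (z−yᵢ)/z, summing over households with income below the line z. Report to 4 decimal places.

0.2565

Incomes under z: 39×£136 (q = 39 of N = 129).
Gap ratios (z−y)/z: (898−136)/898 = 0.8486 (×39).
Σ = 33.093541. Dividing by the full population N = 129 gives P₁ = 0.2565.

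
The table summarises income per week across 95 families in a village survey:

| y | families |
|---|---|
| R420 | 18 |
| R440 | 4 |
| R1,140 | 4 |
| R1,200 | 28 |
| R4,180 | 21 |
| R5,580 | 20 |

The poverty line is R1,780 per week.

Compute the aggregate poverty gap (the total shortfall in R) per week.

Poor units: 18×R420, 4×R440, 4×R1,140, 28×R1,200 (q = 54 of N = 95).
Individual gaps: 18×(1780−420) = 24480; 4×(1780−440) = 5360; 4×(1780−1140) = 2560; 28×(1780−1200) = 16240.
Aggregate gap = R48,640.

R48,640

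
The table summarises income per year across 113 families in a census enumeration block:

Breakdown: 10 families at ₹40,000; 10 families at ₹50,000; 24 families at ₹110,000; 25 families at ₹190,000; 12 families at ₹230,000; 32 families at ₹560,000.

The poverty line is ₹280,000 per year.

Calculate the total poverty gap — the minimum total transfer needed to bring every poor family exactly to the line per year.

₹11,630,000

Incomes under z: 10×₹40,000, 10×₹50,000, 24×₹110,000, 25×₹190,000, 12×₹230,000 (q = 81 of N = 113).
Individual gaps: 10×(280000−40000) = 2400000; 10×(280000−50000) = 2300000; 24×(280000−110000) = 4080000; 25×(280000−190000) = 2250000; 12×(280000−230000) = 600000.
Aggregate gap = ₹11,630,000.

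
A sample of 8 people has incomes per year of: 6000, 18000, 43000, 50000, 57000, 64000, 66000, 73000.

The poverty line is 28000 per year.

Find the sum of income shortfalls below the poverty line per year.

32000

Below the line: 6000, 18000 (q = 2 of N = 8).
Individual gaps: 28000−6000 = 22000; 28000−18000 = 10000.
Aggregate gap = 32000.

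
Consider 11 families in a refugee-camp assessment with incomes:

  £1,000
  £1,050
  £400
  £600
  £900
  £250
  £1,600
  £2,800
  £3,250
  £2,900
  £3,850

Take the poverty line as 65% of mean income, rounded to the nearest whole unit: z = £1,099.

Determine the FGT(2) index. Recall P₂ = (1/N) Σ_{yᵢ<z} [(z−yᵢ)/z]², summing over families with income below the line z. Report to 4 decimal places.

0.1137

Below the line: £250, £400, £600, £900, £1,000, £1,050 (q = 6 of N = 11).
Relative gaps: (1099−250)/1099 = 0.7725; (1099−400)/1099 = 0.6360; (1099−600)/1099 = 0.4540; (1099−900)/1099 = 0.1811; (1099−1000)/1099 = 0.0901; (1099−1050)/1099 = 0.0446.
Squared: 0.5968; 0.4045; 0.2062; 0.0328; 0.0081; 0.0020.
Sum = 1.250377; P₂ = 1.250377 / 11 = 0.1137.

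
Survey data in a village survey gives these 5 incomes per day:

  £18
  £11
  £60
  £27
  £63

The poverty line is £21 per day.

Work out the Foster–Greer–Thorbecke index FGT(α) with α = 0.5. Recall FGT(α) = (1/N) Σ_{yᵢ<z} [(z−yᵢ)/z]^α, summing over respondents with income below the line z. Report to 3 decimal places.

0.214

Below the line: £11, £18 (q = 2 of N = 5).
Normalized shortfalls: (21−11)/21 = 0.4762; (21−18)/21 = 0.1429.
Raised to α = 0.5: 0.69007; 0.37796.
Sum = 1.068030; FGT(0.5) = 1.068030 / 5 = 0.214.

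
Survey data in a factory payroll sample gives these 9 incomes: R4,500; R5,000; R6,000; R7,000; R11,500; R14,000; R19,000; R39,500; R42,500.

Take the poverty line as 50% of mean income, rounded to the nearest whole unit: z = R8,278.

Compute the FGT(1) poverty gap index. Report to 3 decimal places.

Below the line: R4,500, R5,000, R6,000, R7,000 (q = 4 of N = 9).
Gap ratios (z−y)/z: (8278−4500)/8278 = 0.4564; (8278−5000)/8278 = 0.3960; (8278−6000)/8278 = 0.2752; (8278−7000)/8278 = 0.1544.
Sum of shortfalls = 1.281952; P₁ averages over all N: 1.281952 / 9 = 0.142.

0.142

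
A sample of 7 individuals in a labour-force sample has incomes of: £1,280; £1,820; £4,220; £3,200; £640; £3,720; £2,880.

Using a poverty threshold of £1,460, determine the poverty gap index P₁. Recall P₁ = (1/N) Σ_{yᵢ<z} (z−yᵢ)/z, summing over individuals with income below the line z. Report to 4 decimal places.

0.0978

Incomes under z: £640, £1,280 (q = 2 of N = 7).
Shortfall ratios: (1460−640)/1460 = 0.5616; (1460−1280)/1460 = 0.1233.
Σ = 0.684932. Dividing by the full population N = 7 gives P₁ = 0.0978.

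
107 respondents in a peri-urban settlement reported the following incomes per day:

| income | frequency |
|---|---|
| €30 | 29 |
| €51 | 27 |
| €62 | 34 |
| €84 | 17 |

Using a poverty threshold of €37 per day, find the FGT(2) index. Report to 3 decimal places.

0.010

Below the line: 29×€30 (q = 29 of N = 107).
Relative gaps: (37−30)/37 = 0.1892 (×29).
Squared: 0.0358 (×29).
Sum = 1.037984; P₂ = 1.037984 / 107 = 0.010.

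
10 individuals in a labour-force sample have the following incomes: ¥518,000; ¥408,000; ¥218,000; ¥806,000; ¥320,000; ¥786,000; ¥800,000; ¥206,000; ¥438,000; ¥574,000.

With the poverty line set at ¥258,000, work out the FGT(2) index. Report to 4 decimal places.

0.0065

Below the line: ¥206,000, ¥218,000 (q = 2 of N = 10).
Relative gaps: (258000−206000)/258000 = 0.2016; (258000−218000)/258000 = 0.1550.
Squared: 0.0406; 0.0240.
Sum = 0.064660; P₂ = 0.064660 / 10 = 0.0065.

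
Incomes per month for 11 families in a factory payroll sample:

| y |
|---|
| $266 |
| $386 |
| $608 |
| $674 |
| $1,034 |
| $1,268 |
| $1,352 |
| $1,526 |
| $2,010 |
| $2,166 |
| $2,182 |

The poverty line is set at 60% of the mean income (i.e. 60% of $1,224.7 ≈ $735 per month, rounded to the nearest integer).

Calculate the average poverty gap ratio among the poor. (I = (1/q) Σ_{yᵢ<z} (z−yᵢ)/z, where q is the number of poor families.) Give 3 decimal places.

0.342

Below z: $266, $386, $608, $674 (q = 4 of N = 11).
Shortfall ratios (z−y)/z: 0.6381, 0.4748, 0.1728, 0.0830; sum = 1.368707.
I averages over the q = 4 poor units only: 1.368707 / 4 = 0.342.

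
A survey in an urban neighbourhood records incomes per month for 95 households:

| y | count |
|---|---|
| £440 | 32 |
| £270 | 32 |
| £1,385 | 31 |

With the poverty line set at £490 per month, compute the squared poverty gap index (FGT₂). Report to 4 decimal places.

0.0714

Below the line: 32×£270, 32×£440 (q = 64 of N = 95).
Normalized shortfalls: (490−270)/490 = 0.4490 (×32); (490−440)/490 = 0.1020 (×32).
Squared: 0.2016 (×32); 0.0104 (×32).
Sum = 6.783840; P₂ = 6.783840 / 95 = 0.0714.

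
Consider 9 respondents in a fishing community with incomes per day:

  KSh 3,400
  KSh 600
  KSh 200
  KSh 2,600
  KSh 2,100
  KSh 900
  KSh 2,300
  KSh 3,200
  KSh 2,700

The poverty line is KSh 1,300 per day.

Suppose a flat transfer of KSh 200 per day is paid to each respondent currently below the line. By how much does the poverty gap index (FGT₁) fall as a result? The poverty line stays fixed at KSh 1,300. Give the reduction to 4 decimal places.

0.0513

Before: below the line — KSh 200, KSh 600, KSh 900; poverty gap index (FGT₁) = 0.188034.
After the KSh 200 transfer: below the line — KSh 400, KSh 800, KSh 1,100; poverty gap index (FGT₁) = 0.136752.
Reduction = 0.188034 − 0.136752 = 0.0513.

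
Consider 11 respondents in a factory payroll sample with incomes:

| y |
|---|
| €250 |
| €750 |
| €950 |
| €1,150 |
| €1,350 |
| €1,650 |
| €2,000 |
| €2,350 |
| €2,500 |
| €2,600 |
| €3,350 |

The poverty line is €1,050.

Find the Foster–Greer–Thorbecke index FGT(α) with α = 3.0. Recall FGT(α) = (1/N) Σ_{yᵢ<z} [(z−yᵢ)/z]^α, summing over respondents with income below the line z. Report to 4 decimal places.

Below the line: €250, €750, €950 (q = 3 of N = 11).
Normalized shortfalls: (1050−250)/1050 = 0.7619; (1050−750)/1050 = 0.2857; (1050−950)/1050 = 0.0952.
Raised to α = 3.0: 0.44228; 0.02332; 0.00086.
Sum = 0.466472; FGT(3.0) = 0.466472 / 11 = 0.0424.

0.0424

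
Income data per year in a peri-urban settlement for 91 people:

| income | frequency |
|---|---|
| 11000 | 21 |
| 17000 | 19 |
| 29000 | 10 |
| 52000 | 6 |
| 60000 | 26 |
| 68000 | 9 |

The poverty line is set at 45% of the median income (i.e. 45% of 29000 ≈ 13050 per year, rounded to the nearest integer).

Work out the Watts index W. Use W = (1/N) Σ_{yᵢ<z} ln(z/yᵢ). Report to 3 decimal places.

Below z: 21×11000 (q = 21 of N = 91).
Log gaps: ln(13050/11000) = 0.1709 (×21).
W = 3.588750 / 91 = 0.039.

0.039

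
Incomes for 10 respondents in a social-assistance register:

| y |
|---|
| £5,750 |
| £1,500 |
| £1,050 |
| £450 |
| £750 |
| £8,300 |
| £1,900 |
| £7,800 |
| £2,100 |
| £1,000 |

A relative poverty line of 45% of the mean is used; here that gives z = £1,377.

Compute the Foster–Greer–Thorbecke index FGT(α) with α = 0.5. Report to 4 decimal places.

0.2506

Below z: £450, £750, £1,000, £1,050 (q = 4 of N = 10).
Normalized shortfalls: (1377−450)/1377 = 0.6732; (1377−750)/1377 = 0.4553; (1377−1000)/1377 = 0.2738; (1377−1050)/1377 = 0.2375.
Raised to α = 0.5: 0.82049; 0.67479; 0.52324; 0.48731.
Sum = 2.505832; FGT(0.5) = 2.505832 / 10 = 0.2506.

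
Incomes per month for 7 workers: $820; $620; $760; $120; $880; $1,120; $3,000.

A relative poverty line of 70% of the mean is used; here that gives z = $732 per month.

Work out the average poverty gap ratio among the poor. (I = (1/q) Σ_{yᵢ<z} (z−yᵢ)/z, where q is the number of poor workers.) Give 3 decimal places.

0.495

Below the line: $120, $620 (q = 2 of N = 7).
Shortfall ratios (z−y)/z: 0.8361, 0.1530; sum = 0.989071.
The income-gap ratio divides by q (the poor only): 0.989071 / 2 = 0.495.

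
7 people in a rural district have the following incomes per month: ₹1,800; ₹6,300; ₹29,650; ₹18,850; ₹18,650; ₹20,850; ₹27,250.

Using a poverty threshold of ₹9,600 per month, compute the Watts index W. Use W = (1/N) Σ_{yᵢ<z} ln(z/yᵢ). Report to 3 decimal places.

0.299

Below z: ₹1,800, ₹6,300 (q = 2 of N = 7).
Log gaps: ln(9600/1800) = 1.6740; ln(9600/6300) = 0.4212.
W = 2.095190 / 7 = 0.299.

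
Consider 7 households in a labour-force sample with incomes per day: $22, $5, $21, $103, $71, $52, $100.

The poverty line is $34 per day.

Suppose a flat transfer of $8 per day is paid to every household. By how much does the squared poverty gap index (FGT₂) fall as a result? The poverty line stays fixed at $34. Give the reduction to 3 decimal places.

Before: below the line — $5, $21, $22; squared poverty gap index (FGT₂) = 0.14261.
After the $8 transfer: below the line — $13, $29, $30; squared poverty gap index (FGT₂) = 0.05957.
Reduction = 0.14261 − 0.05957 = 0.083.

0.083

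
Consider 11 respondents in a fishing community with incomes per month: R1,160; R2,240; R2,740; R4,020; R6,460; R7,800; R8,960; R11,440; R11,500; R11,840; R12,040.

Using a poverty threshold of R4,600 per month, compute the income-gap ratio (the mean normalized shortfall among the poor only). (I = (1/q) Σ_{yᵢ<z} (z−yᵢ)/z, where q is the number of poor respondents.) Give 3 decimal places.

0.448

Poor units: R1,160, R2,240, R2,740, R4,020 (q = 4 of N = 11).
Shortfall ratios (z−y)/z: 0.7478, 0.5130, 0.4043, 0.1261; sum = 1.791304.
The income-gap ratio divides by q (the poor only): 1.791304 / 4 = 0.448.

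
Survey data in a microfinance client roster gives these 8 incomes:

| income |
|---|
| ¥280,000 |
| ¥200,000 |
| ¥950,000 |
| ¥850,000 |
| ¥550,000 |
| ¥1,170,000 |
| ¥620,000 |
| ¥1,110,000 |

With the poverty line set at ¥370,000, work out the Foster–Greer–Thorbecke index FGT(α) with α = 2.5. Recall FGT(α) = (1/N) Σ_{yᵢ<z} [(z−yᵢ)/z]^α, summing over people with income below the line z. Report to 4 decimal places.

0.0215

Incomes under z: ¥200,000, ¥280,000 (q = 2 of N = 8).
Shortfall ratios: (370000−200000)/370000 = 0.4595; (370000−280000)/370000 = 0.2432.
Raised to α = 2.5: 0.14309; 0.02918.
Sum = 0.172274; FGT(2.5) = 0.172274 / 8 = 0.0215.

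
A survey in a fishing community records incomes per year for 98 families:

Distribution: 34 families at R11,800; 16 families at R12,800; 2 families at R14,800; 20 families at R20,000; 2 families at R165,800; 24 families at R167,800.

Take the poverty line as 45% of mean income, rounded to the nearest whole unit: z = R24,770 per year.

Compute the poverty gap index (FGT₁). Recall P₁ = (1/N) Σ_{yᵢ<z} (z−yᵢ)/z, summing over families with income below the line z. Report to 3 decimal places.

0.308

Poor units: 34×R11,800, 16×R12,800, 2×R14,800, 20×R20,000 (q = 72 of N = 98).
Relative gaps: (24770−11800)/24770 = 0.5236 (×34); (24770−12800)/24770 = 0.4832 (×16); (24770−14800)/24770 = 0.4025 (×2); (24770−20000)/24770 = 0.1926 (×20).
Sum of shortfalls = 30.191361; P₁ averages over all N: 30.191361 / 98 = 0.308.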